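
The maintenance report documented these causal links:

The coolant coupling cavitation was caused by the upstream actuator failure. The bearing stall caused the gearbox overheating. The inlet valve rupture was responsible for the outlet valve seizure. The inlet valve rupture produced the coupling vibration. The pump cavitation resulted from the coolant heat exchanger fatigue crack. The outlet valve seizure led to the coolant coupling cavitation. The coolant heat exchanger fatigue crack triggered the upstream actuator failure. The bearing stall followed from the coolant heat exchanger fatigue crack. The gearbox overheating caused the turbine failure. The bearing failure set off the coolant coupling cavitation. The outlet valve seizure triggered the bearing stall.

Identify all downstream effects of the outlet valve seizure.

the bearing stall, the coolant coupling cavitation, the gearbox overheating, the turbine failure

Direct effects: the bearing stall, the coolant coupling cavitation.
2 steps out: the gearbox overheating.
3 steps out: the turbine failure.
Not reachable from it: the coolant heat exchanger fatigue crack, the inlet valve rupture, the upstream actuator failure, the coupling vibration, the bearing failure, the pump cavitation.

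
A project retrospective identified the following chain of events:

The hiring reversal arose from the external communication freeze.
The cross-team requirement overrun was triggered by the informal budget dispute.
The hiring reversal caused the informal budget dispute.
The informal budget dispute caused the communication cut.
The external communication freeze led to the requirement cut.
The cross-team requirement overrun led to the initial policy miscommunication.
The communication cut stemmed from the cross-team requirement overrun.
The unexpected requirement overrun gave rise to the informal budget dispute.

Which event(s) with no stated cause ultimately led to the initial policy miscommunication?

the external communication freeze, the unexpected requirement overrun

Tracing upstream from the initial policy miscommunication: the initial policy miscommunication ← the cross-team requirement overrun ← the informal budget dispute ← the unexpected requirement overrun.
A separate upstream branch: the initial policy miscommunication ← the cross-team requirement overrun ← the informal budget dispute ← the hiring reversal ← the external communication freeze.
Each of those chain origins has no stated cause.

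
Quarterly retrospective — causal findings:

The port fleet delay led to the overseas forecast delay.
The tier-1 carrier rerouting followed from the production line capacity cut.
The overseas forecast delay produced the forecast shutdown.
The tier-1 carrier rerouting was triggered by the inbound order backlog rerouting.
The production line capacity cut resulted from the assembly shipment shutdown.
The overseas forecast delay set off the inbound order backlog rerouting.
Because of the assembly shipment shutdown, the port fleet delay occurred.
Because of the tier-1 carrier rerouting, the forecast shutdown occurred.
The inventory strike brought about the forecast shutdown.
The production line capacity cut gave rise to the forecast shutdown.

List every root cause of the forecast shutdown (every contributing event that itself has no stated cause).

the assembly shipment shutdown, the inventory strike

Tracing upstream from the forecast shutdown: the forecast shutdown ← the inventory strike.
A separate upstream branch: the forecast shutdown ← the production line capacity cut ← the assembly shipment shutdown.
Each of those chain origins has no stated cause.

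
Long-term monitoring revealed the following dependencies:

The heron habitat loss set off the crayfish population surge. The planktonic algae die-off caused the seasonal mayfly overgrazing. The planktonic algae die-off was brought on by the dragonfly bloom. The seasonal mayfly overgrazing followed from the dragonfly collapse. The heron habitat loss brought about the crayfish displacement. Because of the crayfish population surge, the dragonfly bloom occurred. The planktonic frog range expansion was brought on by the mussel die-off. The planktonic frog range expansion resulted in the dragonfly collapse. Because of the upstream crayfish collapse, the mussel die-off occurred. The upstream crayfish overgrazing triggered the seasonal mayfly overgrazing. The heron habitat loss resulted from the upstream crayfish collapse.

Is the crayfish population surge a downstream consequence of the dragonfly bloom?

The dragonfly bloom leads to the planktonic algae die-off, the seasonal mayfly overgrazing; the crayfish population surge is not among them.

No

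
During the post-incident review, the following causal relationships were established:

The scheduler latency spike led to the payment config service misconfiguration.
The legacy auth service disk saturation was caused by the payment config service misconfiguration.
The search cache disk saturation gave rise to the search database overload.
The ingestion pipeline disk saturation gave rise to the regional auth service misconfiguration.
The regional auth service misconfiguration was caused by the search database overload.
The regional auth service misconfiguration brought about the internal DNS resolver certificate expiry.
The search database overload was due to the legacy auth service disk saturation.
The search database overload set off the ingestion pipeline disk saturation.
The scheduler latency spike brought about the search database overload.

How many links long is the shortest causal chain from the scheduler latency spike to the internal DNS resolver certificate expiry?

3

Shortest chain: the scheduler latency spike → the search database overload → the regional auth service misconfiguration → the internal DNS resolver certificate expiry.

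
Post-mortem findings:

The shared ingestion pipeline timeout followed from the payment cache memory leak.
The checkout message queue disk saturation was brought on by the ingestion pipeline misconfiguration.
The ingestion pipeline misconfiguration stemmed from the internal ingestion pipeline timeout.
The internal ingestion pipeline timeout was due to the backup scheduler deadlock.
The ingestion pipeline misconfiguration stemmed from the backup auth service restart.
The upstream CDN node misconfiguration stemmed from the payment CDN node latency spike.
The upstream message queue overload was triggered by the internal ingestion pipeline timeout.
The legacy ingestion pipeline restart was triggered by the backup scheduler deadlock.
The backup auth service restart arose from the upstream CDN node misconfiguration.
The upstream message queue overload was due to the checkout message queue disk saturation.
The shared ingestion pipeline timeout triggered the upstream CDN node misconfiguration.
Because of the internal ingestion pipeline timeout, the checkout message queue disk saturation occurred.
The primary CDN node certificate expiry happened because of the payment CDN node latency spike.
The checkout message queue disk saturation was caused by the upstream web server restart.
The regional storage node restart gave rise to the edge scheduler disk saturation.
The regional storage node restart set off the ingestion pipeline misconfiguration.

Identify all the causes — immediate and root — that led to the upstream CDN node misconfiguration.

Immediate causes of the upstream CDN node misconfiguration: the shared ingestion pipeline timeout, the payment CDN node latency spike.
Further upstream: the payment cache memory leak.

the payment CDN node latency spike, the payment cache memory leak, the shared ingestion pipeline timeout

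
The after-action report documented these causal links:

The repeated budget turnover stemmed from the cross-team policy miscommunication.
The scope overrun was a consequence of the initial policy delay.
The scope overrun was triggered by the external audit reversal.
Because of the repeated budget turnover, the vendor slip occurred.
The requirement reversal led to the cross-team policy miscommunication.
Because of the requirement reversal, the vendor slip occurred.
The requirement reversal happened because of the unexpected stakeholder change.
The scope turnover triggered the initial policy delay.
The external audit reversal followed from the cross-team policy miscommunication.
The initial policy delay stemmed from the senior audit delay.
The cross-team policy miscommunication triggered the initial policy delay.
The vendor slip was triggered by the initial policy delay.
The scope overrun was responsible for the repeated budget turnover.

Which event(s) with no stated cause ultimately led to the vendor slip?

the scope turnover, the senior audit delay, the unexpected stakeholder change

Tracing upstream from the vendor slip: the vendor slip ← the initial policy delay ← the scope turnover.
A separate upstream branch: the vendor slip ← the requirement reversal ← the unexpected stakeholder change.
A separate upstream branch: the vendor slip ← the initial policy delay ← the senior audit delay.
Each of those chain origins has no stated cause.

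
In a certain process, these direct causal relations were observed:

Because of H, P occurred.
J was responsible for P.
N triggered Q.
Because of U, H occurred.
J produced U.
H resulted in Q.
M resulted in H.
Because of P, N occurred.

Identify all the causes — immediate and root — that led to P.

H, J, M, U

Immediate causes of P: J, H.
Further upstream: U, M.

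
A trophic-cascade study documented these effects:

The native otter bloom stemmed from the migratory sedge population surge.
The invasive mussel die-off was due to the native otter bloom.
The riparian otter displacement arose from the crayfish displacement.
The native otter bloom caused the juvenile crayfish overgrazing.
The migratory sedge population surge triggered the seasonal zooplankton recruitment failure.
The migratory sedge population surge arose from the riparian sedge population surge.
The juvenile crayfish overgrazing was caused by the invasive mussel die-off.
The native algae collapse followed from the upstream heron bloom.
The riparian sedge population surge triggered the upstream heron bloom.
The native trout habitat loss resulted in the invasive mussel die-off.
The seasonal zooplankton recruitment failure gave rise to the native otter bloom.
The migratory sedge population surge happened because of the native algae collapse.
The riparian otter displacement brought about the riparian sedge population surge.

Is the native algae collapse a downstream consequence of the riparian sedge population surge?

Yes

There is a causal chain: the riparian sedge population surge → the upstream heron bloom → the native algae collapse.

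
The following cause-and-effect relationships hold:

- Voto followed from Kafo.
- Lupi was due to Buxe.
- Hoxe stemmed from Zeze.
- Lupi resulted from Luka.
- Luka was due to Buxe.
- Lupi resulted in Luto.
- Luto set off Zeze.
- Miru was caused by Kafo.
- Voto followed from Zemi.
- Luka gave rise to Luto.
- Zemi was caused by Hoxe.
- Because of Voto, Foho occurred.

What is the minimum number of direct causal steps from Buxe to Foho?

Shortest chain: Buxe → Luka → Luto → Zeze → Hoxe → Zemi → Voto → Foho.

7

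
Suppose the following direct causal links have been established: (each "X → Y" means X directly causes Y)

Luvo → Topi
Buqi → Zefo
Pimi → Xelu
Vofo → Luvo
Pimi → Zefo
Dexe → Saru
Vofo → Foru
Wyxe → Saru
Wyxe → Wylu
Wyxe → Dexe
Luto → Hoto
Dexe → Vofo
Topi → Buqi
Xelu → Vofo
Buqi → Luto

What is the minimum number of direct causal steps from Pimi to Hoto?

7

Shortest chain: Pimi → Xelu → Vofo → Luvo → Topi → Buqi → Luto → Hoto.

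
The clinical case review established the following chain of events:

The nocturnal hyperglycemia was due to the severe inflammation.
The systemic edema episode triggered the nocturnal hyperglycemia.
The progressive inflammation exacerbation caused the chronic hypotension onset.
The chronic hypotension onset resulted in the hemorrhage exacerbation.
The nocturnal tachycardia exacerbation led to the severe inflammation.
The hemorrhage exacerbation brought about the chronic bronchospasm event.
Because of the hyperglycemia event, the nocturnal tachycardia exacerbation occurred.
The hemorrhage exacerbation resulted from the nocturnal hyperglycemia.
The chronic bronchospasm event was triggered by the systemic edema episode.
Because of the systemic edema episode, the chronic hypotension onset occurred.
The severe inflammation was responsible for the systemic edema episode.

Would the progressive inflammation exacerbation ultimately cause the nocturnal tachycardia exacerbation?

No

The progressive inflammation exacerbation leads to the chronic hypotension onset, the hemorrhage exacerbation, the chronic bronchospasm event; the nocturnal tachycardia exacerbation is not among them.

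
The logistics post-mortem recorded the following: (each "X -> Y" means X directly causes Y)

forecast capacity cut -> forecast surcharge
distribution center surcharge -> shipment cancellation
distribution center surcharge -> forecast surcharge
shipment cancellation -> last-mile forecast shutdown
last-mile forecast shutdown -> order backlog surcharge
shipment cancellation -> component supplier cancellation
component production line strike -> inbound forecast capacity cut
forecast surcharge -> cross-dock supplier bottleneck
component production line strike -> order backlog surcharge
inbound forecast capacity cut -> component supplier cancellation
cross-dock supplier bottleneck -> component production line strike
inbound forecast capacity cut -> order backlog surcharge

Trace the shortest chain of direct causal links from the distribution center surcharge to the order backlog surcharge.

the distribution center surcharge → the shipment cancellation
the shipment cancellation → the last-mile forecast shutdown
the last-mile forecast shutdown → the order backlog surcharge
Length: 3 steps.

the distribution center surcharge → the shipment cancellation → the last-mile forecast shutdown → the order backlog surcharge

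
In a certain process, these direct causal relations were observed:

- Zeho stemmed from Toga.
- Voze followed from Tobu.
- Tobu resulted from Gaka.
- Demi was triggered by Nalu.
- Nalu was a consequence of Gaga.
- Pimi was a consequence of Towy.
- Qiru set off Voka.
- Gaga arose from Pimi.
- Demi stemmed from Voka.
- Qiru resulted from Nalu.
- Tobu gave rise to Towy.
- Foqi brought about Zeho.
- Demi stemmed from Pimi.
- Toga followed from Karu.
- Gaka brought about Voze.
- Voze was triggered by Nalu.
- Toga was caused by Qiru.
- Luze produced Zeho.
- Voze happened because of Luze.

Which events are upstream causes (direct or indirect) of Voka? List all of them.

Immediate cause of Voka: Qiru.
Further upstream: Gaka, Tobu, Towy, Pimi, Gaga, Nalu.

Gaga, Gaka, Nalu, Pimi, Qiru, Tobu, Towy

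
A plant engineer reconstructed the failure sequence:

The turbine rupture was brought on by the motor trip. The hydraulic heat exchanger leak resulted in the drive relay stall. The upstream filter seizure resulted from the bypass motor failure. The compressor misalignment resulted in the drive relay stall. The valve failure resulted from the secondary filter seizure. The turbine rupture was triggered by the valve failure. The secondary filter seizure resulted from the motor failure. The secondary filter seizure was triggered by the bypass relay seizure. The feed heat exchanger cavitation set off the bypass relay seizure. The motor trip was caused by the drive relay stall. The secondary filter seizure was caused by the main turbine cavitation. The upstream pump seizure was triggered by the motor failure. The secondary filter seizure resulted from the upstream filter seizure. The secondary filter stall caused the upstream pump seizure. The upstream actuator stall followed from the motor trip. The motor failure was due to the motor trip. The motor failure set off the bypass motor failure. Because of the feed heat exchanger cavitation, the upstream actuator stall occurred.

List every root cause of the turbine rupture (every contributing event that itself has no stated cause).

the compressor misalignment, the feed heat exchanger cavitation, the hydraulic heat exchanger leak, the main turbine cavitation

Tracing upstream from the turbine rupture: the turbine rupture ← the motor trip ← the drive relay stall ← the hydraulic heat exchanger leak.
A separate upstream branch: the turbine rupture ← the motor trip ← the drive relay stall ← the compressor misalignment.
A separate upstream branch: the turbine rupture ← the valve failure ← the secondary filter seizure ← the main turbine cavitation.
A separate upstream branch: the turbine rupture ← the valve failure ← the secondary filter seizure ← the bypass relay seizure ← the feed heat exchanger cavitation.
Each of those chain origins has no stated cause.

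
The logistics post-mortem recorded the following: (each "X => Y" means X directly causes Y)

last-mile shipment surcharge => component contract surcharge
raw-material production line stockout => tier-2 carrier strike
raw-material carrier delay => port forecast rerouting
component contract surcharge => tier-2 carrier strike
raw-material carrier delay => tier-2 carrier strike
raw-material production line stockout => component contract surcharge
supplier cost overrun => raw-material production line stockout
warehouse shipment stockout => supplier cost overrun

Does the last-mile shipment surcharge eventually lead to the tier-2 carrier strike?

Yes

There is a causal chain: the last-mile shipment surcharge → the component contract surcharge → the tier-2 carrier strike.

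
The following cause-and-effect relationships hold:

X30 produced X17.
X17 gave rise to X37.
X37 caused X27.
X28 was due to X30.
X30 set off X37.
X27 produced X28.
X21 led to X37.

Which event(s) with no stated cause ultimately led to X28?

Tracing upstream from X28: X28 ← X30.
A separate upstream branch: X28 ← X27 ← X37 ← X21.
Each of those chain origins has no stated cause.

X21, X30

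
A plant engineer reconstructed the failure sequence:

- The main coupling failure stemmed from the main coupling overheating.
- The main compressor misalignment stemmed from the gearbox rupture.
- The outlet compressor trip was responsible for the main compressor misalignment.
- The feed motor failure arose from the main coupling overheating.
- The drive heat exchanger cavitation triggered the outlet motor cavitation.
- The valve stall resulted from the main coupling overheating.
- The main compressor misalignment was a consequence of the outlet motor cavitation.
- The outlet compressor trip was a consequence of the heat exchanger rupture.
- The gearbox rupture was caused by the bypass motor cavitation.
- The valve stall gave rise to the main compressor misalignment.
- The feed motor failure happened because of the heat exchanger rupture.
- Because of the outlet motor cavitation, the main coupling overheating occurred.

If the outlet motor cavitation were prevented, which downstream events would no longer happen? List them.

Downstream of the outlet motor cavitation: the main coupling overheating, the feed motor failure, the main coupling failure, the valve stall, the main compressor misalignment.
Of those, still caused via another path: the feed motor failure, the main compressor misalignment.
The remainder have no surviving cause.

the main coupling failure, the main coupling overheating, the valve stall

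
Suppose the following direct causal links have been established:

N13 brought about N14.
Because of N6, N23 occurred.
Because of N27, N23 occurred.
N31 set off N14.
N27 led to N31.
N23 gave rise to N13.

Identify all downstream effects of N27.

Direct effects: N23, N31.
2 steps out: N13, N14.
Not reachable from it: N6.

N13, N14, N23, N31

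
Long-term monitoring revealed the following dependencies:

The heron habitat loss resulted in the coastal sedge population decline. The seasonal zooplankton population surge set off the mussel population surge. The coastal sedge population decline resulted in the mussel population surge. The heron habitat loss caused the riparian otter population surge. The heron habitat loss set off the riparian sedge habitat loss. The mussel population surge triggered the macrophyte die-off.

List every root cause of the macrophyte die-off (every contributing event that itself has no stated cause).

Tracing upstream from the macrophyte die-off: the macrophyte die-off ← the mussel population surge ← the coastal sedge population decline ← the heron habitat loss.
A separate upstream branch: the macrophyte die-off ← the mussel population surge ← the seasonal zooplankton population surge.
Each of those chain origins has no stated cause.

the heron habitat loss, the seasonal zooplankton population surge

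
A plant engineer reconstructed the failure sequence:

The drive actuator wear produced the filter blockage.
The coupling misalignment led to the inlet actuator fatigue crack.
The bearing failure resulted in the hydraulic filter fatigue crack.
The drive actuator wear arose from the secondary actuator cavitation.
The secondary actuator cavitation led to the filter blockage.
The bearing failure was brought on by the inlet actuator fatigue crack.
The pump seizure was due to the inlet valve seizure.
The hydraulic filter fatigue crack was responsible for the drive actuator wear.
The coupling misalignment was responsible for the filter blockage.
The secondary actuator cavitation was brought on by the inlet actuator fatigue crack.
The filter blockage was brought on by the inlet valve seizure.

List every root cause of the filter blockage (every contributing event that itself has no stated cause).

the coupling misalignment, the inlet valve seizure

Tracing upstream from the filter blockage: the filter blockage ← the inlet valve seizure.
A separate upstream branch: the filter blockage ← the coupling misalignment.
Each of those chain origins has no stated cause.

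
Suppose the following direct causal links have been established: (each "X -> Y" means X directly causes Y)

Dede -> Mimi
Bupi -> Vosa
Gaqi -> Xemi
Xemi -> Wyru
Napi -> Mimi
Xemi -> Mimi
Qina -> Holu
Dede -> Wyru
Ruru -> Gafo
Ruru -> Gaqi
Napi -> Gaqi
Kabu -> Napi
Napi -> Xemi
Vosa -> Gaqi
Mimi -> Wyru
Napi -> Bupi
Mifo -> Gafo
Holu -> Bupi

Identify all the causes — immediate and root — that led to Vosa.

Immediate cause of Vosa: Bupi.
Further upstream: Kabu, Qina, Napi, Holu.

Bupi, Holu, Kabu, Napi, Qina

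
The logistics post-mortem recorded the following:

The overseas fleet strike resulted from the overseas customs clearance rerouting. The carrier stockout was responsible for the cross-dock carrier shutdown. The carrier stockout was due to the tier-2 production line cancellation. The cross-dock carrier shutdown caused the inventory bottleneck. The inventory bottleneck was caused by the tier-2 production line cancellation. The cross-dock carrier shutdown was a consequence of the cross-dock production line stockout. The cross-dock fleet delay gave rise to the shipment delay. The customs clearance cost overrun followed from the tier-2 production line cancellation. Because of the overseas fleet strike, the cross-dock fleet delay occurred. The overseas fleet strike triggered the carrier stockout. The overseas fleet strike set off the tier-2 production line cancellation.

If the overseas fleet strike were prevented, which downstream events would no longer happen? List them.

the carrier stockout, the cross-dock fleet delay, the customs clearance cost overrun, the shipment delay, the tier-2 production line cancellation

Downstream of the overseas fleet strike: the tier-2 production line cancellation, the cross-dock fleet delay, the customs clearance cost overrun, the carrier stockout, the cross-dock carrier shutdown, the shipment delay, the inventory bottleneck.
Of those, still caused via another path: the cross-dock carrier shutdown, the inventory bottleneck.
The remainder have no surviving cause.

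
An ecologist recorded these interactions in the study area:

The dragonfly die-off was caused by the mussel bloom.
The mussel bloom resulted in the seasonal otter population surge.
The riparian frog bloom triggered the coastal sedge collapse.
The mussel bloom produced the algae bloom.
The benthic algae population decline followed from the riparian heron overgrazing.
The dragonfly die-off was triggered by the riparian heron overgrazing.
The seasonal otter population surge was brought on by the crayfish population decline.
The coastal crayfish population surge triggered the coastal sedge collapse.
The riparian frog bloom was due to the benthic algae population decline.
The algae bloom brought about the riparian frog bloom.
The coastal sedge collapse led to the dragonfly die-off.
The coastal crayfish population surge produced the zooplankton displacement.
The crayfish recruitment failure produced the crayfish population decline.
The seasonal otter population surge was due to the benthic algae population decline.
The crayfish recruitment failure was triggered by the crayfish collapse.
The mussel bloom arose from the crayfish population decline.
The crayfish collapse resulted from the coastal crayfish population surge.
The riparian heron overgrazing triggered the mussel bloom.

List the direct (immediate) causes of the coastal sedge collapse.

Upstream contributors include the riparian heron overgrazing, the benthic algae population decline, the crayfish collapse, the crayfish recruitment failure, the crayfish population decline, the mussel bloom, the algae bloom, but only the coastal crayfish population surge, the riparian frog bloom feed directly into the coastal sedge collapse.

the coastal crayfish population surge, the riparian frog bloom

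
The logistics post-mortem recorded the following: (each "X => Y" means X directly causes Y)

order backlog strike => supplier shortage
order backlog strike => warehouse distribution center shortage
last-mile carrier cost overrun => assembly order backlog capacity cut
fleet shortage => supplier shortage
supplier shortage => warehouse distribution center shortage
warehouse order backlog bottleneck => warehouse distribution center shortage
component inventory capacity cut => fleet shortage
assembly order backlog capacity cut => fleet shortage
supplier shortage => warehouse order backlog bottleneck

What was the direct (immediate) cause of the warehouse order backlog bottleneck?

Upstream contributors include the last-mile carrier cost overrun, the assembly order backlog capacity cut, the order backlog strike, the component inventory capacity cut, the fleet shortage, but only the supplier shortage feeds directly into the warehouse order backlog bottleneck.

the supplier shortage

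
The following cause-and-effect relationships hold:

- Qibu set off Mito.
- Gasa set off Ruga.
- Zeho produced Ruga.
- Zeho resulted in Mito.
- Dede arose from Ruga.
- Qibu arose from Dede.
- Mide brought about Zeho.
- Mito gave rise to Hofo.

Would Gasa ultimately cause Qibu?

There is a causal chain: Gasa → Ruga → Dede → Qibu.

Yes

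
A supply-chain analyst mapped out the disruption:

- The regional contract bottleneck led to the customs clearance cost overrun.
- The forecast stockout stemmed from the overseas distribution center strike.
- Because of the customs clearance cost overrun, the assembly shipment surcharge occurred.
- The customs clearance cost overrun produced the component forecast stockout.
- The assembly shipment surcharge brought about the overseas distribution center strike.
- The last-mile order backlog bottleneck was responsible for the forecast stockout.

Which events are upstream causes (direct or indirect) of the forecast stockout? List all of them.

Immediate causes of the forecast stockout: the overseas distribution center strike, the last-mile order backlog bottleneck.
Further upstream: the regional contract bottleneck, the customs clearance cost overrun, the assembly shipment surcharge.

the assembly shipment surcharge, the customs clearance cost overrun, the last-mile order backlog bottleneck, the overseas distribution center strike, the regional contract bottleneck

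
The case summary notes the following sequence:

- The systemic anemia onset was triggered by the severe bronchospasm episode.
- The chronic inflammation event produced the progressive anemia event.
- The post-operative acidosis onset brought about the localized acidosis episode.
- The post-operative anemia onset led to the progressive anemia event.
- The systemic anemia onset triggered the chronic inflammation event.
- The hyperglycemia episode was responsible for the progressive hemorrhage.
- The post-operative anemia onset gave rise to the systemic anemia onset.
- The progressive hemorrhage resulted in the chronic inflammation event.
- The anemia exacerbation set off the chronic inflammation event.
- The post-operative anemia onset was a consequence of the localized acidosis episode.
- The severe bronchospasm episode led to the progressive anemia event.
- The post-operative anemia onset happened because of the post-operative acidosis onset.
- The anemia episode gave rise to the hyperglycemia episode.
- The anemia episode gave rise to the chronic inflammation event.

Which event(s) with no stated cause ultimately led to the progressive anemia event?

Tracing upstream from the progressive anemia event: the progressive anemia event ← the severe bronchospasm episode.
A separate upstream branch: the progressive anemia event ← the chronic inflammation event ← the anemia episode.
A separate upstream branch: the progressive anemia event ← the chronic inflammation event ← the anemia exacerbation.
A separate upstream branch: the progressive anemia event ← the post-operative anemia onset ← the post-operative acidosis onset.
Each of those chain origins has no stated cause.

the anemia episode, the anemia exacerbation, the post-operative acidosis onset, the severe bronchospasm episode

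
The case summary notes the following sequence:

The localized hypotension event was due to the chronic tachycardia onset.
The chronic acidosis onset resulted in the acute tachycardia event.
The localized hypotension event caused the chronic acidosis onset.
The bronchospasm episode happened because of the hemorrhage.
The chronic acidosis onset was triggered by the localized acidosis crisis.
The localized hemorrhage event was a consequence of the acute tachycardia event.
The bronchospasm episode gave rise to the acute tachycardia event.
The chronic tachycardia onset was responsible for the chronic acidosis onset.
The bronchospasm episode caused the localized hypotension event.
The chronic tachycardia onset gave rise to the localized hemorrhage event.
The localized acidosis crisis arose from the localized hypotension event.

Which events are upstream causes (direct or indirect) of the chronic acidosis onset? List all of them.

the bronchospasm episode, the chronic tachycardia onset, the hemorrhage, the localized acidosis crisis, the localized hypotension event

Immediate causes of the chronic acidosis onset: the chronic tachycardia onset, the localized hypotension event, the localized acidosis crisis.
Further upstream: the hemorrhage, the bronchospasm episode.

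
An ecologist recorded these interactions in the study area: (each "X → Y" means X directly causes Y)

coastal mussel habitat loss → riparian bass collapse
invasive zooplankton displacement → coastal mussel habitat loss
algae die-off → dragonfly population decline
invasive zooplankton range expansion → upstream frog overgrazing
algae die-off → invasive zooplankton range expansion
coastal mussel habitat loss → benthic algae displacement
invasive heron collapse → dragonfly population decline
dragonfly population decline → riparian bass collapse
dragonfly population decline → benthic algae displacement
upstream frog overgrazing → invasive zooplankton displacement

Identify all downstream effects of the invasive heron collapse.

Direct effects: the dragonfly population decline.
2 steps out: the riparian bass collapse, the benthic algae displacement.
Not reachable from it: the algae die-off, the invasive zooplankton range expansion, the upstream frog overgrazing, the invasive zooplankton displacement, the coastal mussel habitat loss.

the benthic algae displacement, the dragonfly population decline, the riparian bass collapse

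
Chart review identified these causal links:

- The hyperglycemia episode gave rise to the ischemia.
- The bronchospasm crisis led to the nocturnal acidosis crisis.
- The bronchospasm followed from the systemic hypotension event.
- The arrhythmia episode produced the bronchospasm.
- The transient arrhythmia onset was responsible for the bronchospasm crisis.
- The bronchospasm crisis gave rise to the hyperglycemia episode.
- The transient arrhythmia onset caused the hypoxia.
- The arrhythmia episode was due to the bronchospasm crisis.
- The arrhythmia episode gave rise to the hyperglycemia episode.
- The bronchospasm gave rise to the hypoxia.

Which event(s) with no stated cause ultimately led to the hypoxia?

Tracing upstream from the hypoxia: the hypoxia ← the transient arrhythmia onset.
A separate upstream branch: the hypoxia ← the bronchospasm ← the systemic hypotension event.
Each of those chain origins has no stated cause.

the systemic hypotension event, the transient arrhythmia onset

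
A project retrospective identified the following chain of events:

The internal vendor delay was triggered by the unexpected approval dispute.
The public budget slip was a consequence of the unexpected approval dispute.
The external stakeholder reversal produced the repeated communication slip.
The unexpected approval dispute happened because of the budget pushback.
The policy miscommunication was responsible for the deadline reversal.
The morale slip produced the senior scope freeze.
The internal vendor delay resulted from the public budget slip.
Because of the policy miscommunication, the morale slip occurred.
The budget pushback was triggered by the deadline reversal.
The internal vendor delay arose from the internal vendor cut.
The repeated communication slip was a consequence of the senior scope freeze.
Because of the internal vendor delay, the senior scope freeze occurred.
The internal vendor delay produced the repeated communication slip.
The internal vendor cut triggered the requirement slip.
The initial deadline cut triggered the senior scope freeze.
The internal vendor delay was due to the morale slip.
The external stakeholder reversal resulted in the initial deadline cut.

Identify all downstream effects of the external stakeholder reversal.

the initial deadline cut, the repeated communication slip, the senior scope freeze

Direct effects: the initial deadline cut, the repeated communication slip.
2 steps out: the senior scope freeze.
Not reachable from it: the internal vendor cut, the requirement slip, the policy miscommunication, the deadline reversal, the budget pushback, the morale slip, the unexpected approval dispute, the public budget slip, the internal vendor delay.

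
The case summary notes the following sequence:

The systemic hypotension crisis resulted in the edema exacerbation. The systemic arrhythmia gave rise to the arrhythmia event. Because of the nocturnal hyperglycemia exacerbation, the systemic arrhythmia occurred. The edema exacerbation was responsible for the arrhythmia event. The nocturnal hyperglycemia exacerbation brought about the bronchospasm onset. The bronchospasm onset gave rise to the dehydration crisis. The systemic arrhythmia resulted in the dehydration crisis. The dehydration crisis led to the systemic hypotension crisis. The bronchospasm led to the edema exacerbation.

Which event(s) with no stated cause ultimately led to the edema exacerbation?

Tracing upstream from the edema exacerbation: the edema exacerbation ← the systemic hypotension crisis ← the dehydration crisis ← the systemic arrhythmia ← the nocturnal hyperglycemia exacerbation.
A separate upstream branch: the edema exacerbation ← the bronchospasm.
Each of those chain origins has no stated cause.

the bronchospasm, the nocturnal hyperglycemia exacerbation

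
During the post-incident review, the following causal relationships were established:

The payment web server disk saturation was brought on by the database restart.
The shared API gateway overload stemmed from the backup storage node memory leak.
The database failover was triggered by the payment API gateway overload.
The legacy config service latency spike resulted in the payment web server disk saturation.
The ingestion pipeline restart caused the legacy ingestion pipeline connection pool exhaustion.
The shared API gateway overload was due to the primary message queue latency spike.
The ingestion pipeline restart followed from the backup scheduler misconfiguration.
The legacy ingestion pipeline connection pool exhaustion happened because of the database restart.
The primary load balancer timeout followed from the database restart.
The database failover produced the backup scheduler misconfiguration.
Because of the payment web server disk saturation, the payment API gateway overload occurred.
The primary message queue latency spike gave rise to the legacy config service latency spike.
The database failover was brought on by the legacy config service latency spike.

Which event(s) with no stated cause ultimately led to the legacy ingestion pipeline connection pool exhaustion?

the database restart, the primary message queue latency spike

Tracing upstream from the legacy ingestion pipeline connection pool exhaustion: the legacy ingestion pipeline connection pool exhaustion ← the ingestion pipeline restart ← the backup scheduler misconfiguration ← the database failover ← the legacy config service latency spike ← the primary message queue latency spike.
A separate upstream branch: the legacy ingestion pipeline connection pool exhaustion ← the database restart.
Each of those chain origins has no stated cause.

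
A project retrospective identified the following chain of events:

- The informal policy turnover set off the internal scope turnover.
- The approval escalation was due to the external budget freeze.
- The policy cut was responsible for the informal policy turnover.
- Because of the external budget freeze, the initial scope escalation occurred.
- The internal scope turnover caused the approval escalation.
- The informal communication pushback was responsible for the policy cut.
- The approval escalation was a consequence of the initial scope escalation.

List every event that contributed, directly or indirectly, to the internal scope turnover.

the informal communication pushback, the informal policy turnover, the policy cut

Immediate cause of the internal scope turnover: the informal policy turnover.
Further upstream: the informal communication pushback, the policy cut.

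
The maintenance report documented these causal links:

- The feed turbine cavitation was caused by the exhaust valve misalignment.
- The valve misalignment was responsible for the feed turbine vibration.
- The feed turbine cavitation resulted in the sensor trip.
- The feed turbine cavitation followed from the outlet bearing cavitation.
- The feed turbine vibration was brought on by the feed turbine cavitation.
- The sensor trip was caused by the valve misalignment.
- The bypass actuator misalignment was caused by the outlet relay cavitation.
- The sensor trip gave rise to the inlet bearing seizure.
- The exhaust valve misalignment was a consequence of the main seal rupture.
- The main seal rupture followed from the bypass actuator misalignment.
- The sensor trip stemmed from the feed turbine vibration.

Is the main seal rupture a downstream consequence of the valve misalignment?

No

The valve misalignment leads to the feed turbine vibration, the sensor trip, the inlet bearing seizure; the main seal rupture is not among them.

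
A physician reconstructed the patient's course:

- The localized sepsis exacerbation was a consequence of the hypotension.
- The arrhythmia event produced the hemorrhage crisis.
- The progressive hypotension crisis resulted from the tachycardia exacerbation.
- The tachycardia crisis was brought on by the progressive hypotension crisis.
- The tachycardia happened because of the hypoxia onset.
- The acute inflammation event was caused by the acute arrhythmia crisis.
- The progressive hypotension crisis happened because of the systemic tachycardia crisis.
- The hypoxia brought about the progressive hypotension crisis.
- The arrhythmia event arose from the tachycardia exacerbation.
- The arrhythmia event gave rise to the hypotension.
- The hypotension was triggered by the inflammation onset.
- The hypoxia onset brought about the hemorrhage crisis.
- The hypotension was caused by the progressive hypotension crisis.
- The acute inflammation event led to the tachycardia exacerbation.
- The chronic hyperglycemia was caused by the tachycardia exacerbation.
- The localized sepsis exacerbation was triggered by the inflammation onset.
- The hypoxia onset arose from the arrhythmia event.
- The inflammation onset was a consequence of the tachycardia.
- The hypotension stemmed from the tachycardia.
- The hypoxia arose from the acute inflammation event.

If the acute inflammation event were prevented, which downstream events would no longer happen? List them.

Downstream of the acute inflammation event: the tachycardia exacerbation, the chronic hyperglycemia, the arrhythmia event, the hypoxia, the hypoxia onset, the progressive hypotension crisis, the tachycardia, the tachycardia crisis, the inflammation onset, the hemorrhage crisis, the hypotension, the localized sepsis exacerbation.
Of those, still caused via another path: the progressive hypotension crisis, the tachycardia crisis, the hypotension, the localized sepsis exacerbation.
The remainder have no surviving cause.

the arrhythmia event, the chronic hyperglycemia, the hemorrhage crisis, the hypoxia, the hypoxia onset, the inflammation onset, the tachycardia, the tachycardia exacerbation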